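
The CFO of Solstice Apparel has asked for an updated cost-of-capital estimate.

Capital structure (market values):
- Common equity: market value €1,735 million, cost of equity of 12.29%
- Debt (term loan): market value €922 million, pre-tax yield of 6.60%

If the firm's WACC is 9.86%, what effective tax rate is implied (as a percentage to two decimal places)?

Total capital V = 1735 + 922 = 2657.
Equity weight = 1735/2657 = 0.6530.
Term loan weight = 922/2657 = 0.3470.
Equity contribution = 0.6530 × 12.29% = 8.0253%.
Debt contribution must be 9.86% − 8.0253% = 1.8347%.
0.3470 × 6.6% × (1 − T) = 1.8347%  ⇒  (1 − T) = 0.8011.
T = 19.8897%.

19.89%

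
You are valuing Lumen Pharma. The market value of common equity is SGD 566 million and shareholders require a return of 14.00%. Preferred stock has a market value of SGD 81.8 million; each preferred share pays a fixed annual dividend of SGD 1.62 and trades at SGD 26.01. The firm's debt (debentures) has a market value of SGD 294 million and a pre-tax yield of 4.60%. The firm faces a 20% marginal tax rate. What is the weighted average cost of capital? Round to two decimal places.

10.10%

Cost of preferred: Rp = 1.62 / 26.01 = 6.2284%.
Total capital V = 566 + 81.8 + 294 = 941.8.
Equity: weight = 566/941.8 = 0.6010; cost = 14%.
Preferred: weight = 81.8/941.8 = 0.0869; cost = 6.2284%.
Debentures: weight = 294/941.8 = 0.3122; after-tax cost = 4.6% × (1 − 20%) = 3.6800%.
WACC = 0.6010 × 14.0000% + 0.0869 × 6.2284% + 0.3122 × 3.6800% = 10.1034%.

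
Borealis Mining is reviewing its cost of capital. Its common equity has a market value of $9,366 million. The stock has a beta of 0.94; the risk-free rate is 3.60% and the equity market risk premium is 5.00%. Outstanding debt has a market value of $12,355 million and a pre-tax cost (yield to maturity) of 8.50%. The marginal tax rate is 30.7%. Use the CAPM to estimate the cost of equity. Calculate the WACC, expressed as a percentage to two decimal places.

6.93%

Cost of equity via CAPM: Re = 3.6% + 0.94 × 5.0% = 8.3000%.
Total capital V = 9366 + 12355 = 21721.
Equity: weight = 9366/21721 = 0.4312; cost = 8.3%.
Debt: weight = 12355/21721 = 0.5688; after-tax cost = 8.5% × (1 − 30.7%) = 5.8905%.
WACC = 0.4312 × 8.3000% + 0.5688 × 5.8905% = 6.9295%.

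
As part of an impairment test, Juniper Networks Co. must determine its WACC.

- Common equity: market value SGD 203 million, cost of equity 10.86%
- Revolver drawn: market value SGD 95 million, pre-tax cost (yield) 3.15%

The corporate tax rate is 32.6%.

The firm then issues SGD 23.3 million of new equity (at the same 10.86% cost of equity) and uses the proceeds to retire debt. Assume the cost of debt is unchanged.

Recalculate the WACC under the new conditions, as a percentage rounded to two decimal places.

8.76%

After the change:
Total capital V = 226.3 + 71.7 = 298.
Equity: weight = 226.3/298 = 0.7594; cost = 10.86%.
Revolver drawn: weight = 71.7/298 = 0.2406; after-tax cost = 3.15% × (1 − 32.6%) = 2.1231%.
WACC = 0.7594 × 10.8600% + 0.2406 × 2.1231% = 8.7579%.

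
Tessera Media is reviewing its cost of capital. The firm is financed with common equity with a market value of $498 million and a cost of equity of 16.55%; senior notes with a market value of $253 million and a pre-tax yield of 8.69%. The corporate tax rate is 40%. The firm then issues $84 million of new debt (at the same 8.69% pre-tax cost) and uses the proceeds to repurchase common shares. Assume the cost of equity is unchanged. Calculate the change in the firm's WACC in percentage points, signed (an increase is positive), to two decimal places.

Current WACC:
Total capital V = 498 + 253 = 751.
Equity: weight = 498/751 = 0.6631; cost = 16.55%.
Senior notes: weight = 253/751 = 0.3369; after-tax cost = 8.69% × (1 − 40%) = 5.2140%.
WACC = 0.6631 × 16.5500% + 0.3369 × 5.2140% = 12.7311%.
After the change:
Total capital V = 414 + 337 = 751.
Equity: weight = 414/751 = 0.5513; cost = 16.55%.
Senior notes: weight = 337/751 = 0.4487; after-tax cost = 8.69% × (1 − 40%) = 5.2140%.
WACC = 0.5513 × 16.5500% + 0.4487 × 5.2140% = 11.4631%.
Change in WACC = 11.4631% − 12.7311% = -1.2679 pp.

-1.27 pp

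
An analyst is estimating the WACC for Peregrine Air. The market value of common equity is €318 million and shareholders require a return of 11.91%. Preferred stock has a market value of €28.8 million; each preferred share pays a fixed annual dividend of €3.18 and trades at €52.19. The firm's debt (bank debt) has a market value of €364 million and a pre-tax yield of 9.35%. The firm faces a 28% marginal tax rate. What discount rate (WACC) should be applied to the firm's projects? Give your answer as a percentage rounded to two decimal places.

9.02%

Cost of preferred: Rp = 3.18 / 52.19 = 6.0931%.
Total capital V = 318 + 28.8 + 364 = 710.8.
Equity: weight = 318/710.8 = 0.4474; cost = 11.91%.
Preferred: weight = 28.8/710.8 = 0.0405; cost = 6.0931%.
Bank debt: weight = 364/710.8 = 0.5121; after-tax cost = 9.35% × (1 − 28%) = 6.7320%.
WACC = 0.4474 × 11.9100% + 0.0405 × 6.0931% + 0.5121 × 6.7320% = 9.0227%.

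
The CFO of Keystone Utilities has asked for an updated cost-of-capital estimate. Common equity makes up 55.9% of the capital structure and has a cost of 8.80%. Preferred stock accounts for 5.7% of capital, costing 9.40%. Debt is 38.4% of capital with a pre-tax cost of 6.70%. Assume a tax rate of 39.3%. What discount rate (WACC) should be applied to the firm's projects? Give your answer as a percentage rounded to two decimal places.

After-tax cost of debt = 6.7% × (1 − 39.3%) = 4.0669%.
WACC = 0.559 × 8.8000% + 0.057 × 9.4000% + 0.384 × 4.0669% = 7.0167%.

7.02%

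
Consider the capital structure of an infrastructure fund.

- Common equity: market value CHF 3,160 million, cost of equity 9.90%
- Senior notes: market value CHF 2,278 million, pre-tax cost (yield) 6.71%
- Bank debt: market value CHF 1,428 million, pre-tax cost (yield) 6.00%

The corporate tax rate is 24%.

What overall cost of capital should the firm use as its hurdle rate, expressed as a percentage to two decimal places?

7.20%

Total capital V = 3160 + 2278 + 1428 = 6866.
Equity: weight = 3160/6866 = 0.4602; cost = 9.9%.
Senior notes: weight = 2278/6866 = 0.3318; after-tax cost = 6.71% × (1 − 24%) = 5.0996%.
Bank debt: weight = 1428/6866 = 0.2080; after-tax cost = 6% × (1 − 24%) = 4.5600%.
WACC = 0.4602 × 9.9000% + 0.3318 × 5.0996% + 0.2080 × 4.5600% = 7.1967%.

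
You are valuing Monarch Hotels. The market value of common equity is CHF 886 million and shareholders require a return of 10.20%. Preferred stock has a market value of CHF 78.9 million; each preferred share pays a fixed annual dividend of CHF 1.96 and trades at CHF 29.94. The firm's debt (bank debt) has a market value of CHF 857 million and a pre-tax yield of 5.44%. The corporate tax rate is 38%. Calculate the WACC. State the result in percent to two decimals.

6.83%

Cost of preferred: Rp = 1.96 / 29.94 = 6.5464%.
Total capital V = 886 + 78.9 + 857 = 1821.9.
Equity: weight = 886/1821.9 = 0.4863; cost = 10.2%.
Preferred: weight = 78.9/1821.9 = 0.0433; cost = 6.5464%.
Bank debt: weight = 857/1821.9 = 0.4704; after-tax cost = 5.44% × (1 − 38%) = 3.3728%.
WACC = 0.4863 × 10.2000% + 0.0433 × 6.5464% + 0.4704 × 3.3728% = 6.8303%.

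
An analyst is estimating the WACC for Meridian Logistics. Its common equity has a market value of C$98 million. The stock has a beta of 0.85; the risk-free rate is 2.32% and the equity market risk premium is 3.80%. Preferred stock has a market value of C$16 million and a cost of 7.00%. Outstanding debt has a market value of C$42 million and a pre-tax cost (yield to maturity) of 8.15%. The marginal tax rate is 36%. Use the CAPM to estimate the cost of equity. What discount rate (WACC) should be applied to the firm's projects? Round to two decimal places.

Cost of equity via CAPM: Re = 2.32% + 0.85 × 3.8% = 5.5500%.
Total capital V = 98 + 16 + 42 = 156.
Equity: weight = 98/156 = 0.6282; cost = 5.55%.
Preferred: weight = 16/156 = 0.1026; cost = 7%.
Debt: weight = 42/156 = 0.2692; after-tax cost = 8.15% × (1 − 36%) = 5.2160%.
WACC = 0.6282 × 5.5500% + 0.1026 × 7.0000% + 0.2692 × 5.2160% = 5.6088%.

5.61%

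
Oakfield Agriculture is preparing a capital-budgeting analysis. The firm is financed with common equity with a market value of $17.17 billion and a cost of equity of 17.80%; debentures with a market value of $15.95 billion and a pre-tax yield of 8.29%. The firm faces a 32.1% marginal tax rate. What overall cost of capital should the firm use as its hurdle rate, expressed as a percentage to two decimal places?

11.94%

Total capital V = 17.17 + 15.95 = 33.12.
Equity: weight = 17.17/33.12 = 0.5184; cost = 17.8%.
Debentures: weight = 15.95/33.12 = 0.4816; after-tax cost = 8.29% × (1 − 32.1%) = 5.6289%.
WACC = 0.5184 × 17.8000% + 0.4816 × 5.6289% = 11.9386%.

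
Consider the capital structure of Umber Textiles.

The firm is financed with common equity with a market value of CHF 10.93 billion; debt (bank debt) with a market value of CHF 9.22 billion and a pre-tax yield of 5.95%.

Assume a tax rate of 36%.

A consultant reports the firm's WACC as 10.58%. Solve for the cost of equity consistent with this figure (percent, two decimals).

16.29%

Total capital V = 10.93 + 9.22 = 20.15.
Equity weight = 10.93/20.15 = 0.5424.
Bank debt weight = 9.22/20.15 = 0.4576.
Debt contribution = 0.4576 × 5.95% × (1 − 36%) = 1.7424%.
Required equity contribution = 10.58% − 1.7424% = 8.8376%.
Re = 8.8376% / 0.5424 = 16.2925%.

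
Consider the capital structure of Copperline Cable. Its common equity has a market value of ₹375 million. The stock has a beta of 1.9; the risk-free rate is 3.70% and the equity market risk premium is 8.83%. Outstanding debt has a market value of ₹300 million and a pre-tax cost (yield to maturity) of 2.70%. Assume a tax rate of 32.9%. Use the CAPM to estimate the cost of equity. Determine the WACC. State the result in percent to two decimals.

12.18%

Cost of equity via CAPM: Re = 3.7% + 1.9 × 8.83% = 20.4770%.
Total capital V = 375 + 300 = 675.
Equity: weight = 375/675 = 0.5556; cost = 20.477%.
Debt: weight = 300/675 = 0.4444; after-tax cost = 2.7% × (1 − 32.9%) = 1.8117%.
WACC = 0.5556 × 20.4770% + 0.4444 × 1.8117% = 12.1813%.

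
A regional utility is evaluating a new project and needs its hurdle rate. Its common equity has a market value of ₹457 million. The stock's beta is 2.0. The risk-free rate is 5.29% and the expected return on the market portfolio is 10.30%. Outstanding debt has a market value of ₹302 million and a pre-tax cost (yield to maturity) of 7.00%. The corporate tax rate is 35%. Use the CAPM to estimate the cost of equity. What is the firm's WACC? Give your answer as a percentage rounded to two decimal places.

Market risk premium = 10.3% − 5.29% = 5.01%.
Cost of equity via CAPM: Re = 5.29% + 2.0 × 5.01% = 15.3100%.
Total capital V = 457 + 302 = 759.
Equity: weight = 457/759 = 0.6021; cost = 15.31%.
Debt: weight = 302/759 = 0.3979; after-tax cost = 7% × (1 − 35%) = 4.5500%.
WACC = 0.6021 × 15.3100% + 0.3979 × 4.5500% = 11.0287%.

11.03%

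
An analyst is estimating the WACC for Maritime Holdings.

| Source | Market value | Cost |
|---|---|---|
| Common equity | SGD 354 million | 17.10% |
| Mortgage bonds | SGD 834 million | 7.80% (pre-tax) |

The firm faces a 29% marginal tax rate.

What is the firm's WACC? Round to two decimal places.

8.98%

Total capital V = 354 + 834 = 1188.
Equity: weight = 354/1188 = 0.2980; cost = 17.1%.
Mortgage bonds: weight = 834/1188 = 0.7020; after-tax cost = 7.8% × (1 − 29%) = 5.5380%.
WACC = 0.2980 × 17.1000% + 0.7020 × 5.5380% = 8.9832%.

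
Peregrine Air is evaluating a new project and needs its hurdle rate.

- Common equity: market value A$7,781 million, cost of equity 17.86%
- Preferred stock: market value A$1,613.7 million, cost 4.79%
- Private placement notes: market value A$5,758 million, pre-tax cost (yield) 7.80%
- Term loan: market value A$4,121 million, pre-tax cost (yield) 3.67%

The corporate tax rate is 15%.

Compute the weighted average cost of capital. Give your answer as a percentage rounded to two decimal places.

Total capital V = 7781 + 1613.7 + 5758 + 4121 = 19273.7.
Equity: weight = 7781/19273.7 = 0.4037; cost = 17.86%.
Preferred: weight = 1613.7/19273.7 = 0.0837; cost = 4.79%.
Private placement notes: weight = 5758/19273.7 = 0.2987; after-tax cost = 7.8% × (1 − 15%) = 6.6300%.
Term loan: weight = 4121/19273.7 = 0.2138; after-tax cost = 3.67% × (1 − 15%) = 3.1195%.
WACC = 0.4037 × 17.8600% + 0.0837 × 4.7900% + 0.2987 × 6.6300% + 0.2138 × 3.1195% = 10.2590%.

10.26%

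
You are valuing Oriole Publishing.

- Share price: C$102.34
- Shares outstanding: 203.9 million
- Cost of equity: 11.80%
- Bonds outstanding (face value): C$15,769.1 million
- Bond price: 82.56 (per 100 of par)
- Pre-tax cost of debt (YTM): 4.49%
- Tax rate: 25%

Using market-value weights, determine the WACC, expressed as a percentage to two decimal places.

8.56%

Market value of equity E = 102.34 × 203.9m = 20867.126m. Market value of debt D = 15769.1m × 82.56/100 = 13018.96896m.
Total capital V = 20867.126 + 13018.96896 = 33886.09496.
Equity: weight = 20867.126/33886.09496 = 0.6158; cost = 11.8%.
Bonds outstanding: weight = 13018.96896/33886.09496 = 0.3842; after-tax cost = 4.49% × (1 − 25%) = 3.3675%.
WACC = 0.6158 × 11.8000% + 0.3842 × 3.3675% = 8.5603%.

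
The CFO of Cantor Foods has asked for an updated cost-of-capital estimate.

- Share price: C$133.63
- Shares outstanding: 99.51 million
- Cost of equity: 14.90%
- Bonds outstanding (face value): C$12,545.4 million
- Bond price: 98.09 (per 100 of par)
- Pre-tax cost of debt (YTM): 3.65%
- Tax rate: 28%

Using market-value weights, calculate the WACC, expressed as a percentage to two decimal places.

Market value of equity E = 133.63 × 99.51m = 13297.5213m. Market value of debt D = 12545.4m × 98.09/100 = 12305.78286m.
Total capital V = 13297.5213 + 12305.78286 = 25603.30416.
Equity: weight = 13297.5213/25603.30416 = 0.5194; cost = 14.9%.
Bonds outstanding: weight = 12305.78286/25603.30416 = 0.4806; after-tax cost = 3.65% × (1 − 28%) = 2.6280%.
WACC = 0.5194 × 14.9000% + 0.4806 × 2.6280% = 9.0017%.

9.00%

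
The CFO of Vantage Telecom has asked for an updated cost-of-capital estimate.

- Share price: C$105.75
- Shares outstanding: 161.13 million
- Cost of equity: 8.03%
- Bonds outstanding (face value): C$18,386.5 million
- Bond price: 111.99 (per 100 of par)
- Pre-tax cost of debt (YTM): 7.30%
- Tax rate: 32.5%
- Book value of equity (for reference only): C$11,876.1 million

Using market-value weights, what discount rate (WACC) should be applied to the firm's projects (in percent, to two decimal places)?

6.33%

Market value of equity E = 105.75 × 161.13m = 17039.4975m. Market value of debt D = 18386.5m × 111.99/100 = 20591.04135m.
Total capital V = 17039.4975 + 20591.04135 = 37630.53885.
Equity: weight = 17039.4975/37630.53885 = 0.4528; cost = 8.03%.
Bonds outstanding: weight = 20591.04135/37630.53885 = 0.5472; after-tax cost = 7.3% × (1 − 32.5%) = 4.9275%.
WACC = 0.4528 × 8.0300% + 0.5472 × 4.9275% = 6.3323%.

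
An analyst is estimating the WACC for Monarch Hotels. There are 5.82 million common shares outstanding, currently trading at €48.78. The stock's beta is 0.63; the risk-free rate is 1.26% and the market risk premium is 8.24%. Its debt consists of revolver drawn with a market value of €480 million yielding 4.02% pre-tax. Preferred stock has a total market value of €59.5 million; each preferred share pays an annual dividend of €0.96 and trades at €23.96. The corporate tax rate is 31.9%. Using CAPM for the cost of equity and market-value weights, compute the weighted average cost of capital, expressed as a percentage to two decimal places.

4.11%

Cost of equity via CAPM: Re = 1.26% + 0.63 × 8.24% = 6.4512%.
Cost of preferred: Rp = 0.96 / 23.96 = 4.0067%.
Market value of equity E = 48.78 × 5.82m = 283.8996m.
Total capital V = 283.8996 + 59.5 + 480 = 823.3996.
Equity: weight = 283.8996/823.3996 = 0.3448; cost = 6.4512%.
Preferred: weight = 59.5/823.3996 = 0.0723; cost = 4.0067%.
Revolver drawn: weight = 480/823.3996 = 0.5829; after-tax cost = 4.02% × (1 − 31.9%) = 2.7376%.
WACC = 0.3448 × 6.4512% + 0.0723 × 4.0067% + 0.5829 × 2.7376% = 4.1097%.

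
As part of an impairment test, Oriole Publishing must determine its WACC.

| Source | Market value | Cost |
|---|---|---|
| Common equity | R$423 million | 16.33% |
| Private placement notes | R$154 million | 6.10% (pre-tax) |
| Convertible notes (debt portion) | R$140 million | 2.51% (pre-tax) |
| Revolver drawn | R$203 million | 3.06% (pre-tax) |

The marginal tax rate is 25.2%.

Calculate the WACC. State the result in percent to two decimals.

Total capital V = 423 + 154 + 140 + 203 = 920.
Equity: weight = 423/920 = 0.4598; cost = 16.33%.
Private placement notes: weight = 154/920 = 0.1674; after-tax cost = 6.1% × (1 − 25.2%) = 4.5628%.
Convertible notes (debt portion): weight = 140/920 = 0.1522; after-tax cost = 2.51% × (1 − 25.2%) = 1.8775%.
Revolver drawn: weight = 203/920 = 0.2207; after-tax cost = 3.06% × (1 − 25.2%) = 2.2889%.
WACC = 0.4598 × 16.3300% + 0.1674 × 4.5628% + 0.1522 × 1.8775% + 0.2207 × 2.2889% = 9.0628%.

9.06%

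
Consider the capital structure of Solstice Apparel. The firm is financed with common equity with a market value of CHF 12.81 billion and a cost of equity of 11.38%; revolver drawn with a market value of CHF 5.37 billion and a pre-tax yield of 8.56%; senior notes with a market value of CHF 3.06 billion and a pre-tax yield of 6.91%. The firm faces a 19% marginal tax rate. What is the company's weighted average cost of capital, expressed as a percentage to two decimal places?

9.42%

Total capital V = 12.81 + 5.37 + 3.06 = 21.24.
Equity: weight = 12.81/21.24 = 0.6031; cost = 11.38%.
Revolver drawn: weight = 5.37/21.24 = 0.2528; after-tax cost = 8.56% × (1 − 19%) = 6.9336%.
Senior notes: weight = 3.06/21.24 = 0.1441; after-tax cost = 6.91% × (1 − 19%) = 5.5971%.
WACC = 0.6031 × 11.3800% + 0.2528 × 6.9336% + 0.1441 × 5.5971% = 9.4227%.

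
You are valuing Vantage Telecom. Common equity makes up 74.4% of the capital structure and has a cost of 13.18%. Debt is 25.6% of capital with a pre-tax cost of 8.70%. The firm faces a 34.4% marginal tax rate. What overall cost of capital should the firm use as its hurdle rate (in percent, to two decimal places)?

After-tax cost of debt = 8.7% × (1 − 34.4%) = 5.7072%.
WACC = 0.744 × 13.1800% + 0.256 × 5.7072% = 11.2670%.

11.27%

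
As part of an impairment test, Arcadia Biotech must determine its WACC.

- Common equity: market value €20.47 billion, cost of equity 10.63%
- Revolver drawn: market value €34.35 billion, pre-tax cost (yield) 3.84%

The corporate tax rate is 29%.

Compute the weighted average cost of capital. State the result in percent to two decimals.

5.68%

Total capital V = 20.47 + 34.35 = 54.82.
Equity: weight = 20.47/54.82 = 0.3734; cost = 10.63%.
Revolver drawn: weight = 34.35/54.82 = 0.6266; after-tax cost = 3.84% × (1 − 29%) = 2.7264%.
WACC = 0.3734 × 10.6300% + 0.6266 × 2.7264% = 5.6776%.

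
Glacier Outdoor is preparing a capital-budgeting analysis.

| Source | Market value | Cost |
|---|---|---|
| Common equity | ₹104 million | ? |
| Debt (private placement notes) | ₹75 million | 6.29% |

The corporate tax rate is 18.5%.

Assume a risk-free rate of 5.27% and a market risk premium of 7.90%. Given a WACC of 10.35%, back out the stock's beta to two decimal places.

1.12

Total capital V = 104 + 75 = 179.
Equity weight = 104/179 = 0.5810.
Private placement notes weight = 75/179 = 0.4190.
Debt contribution = 0.4190 × 6.29% × (1 − 18.5%) = 2.1479%.
Required equity contribution = 10.35% − 2.1479% = 8.2021%  ⇒  Re = 14.1171%.
CAPM: 14.1171% = 5.27% + β × 7.9%  ⇒  β = 1.1199.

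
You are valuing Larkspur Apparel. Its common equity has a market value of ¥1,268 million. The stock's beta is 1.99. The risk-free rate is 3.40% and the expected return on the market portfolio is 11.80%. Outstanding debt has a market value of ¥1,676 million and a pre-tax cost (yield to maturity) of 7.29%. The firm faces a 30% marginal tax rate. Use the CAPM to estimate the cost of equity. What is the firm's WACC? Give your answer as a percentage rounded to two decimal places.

Market risk premium = 11.8% − 3.4% = 8.4%.
Cost of equity via CAPM: Re = 3.4% + 1.99 × 8.4% = 20.1160%.
Total capital V = 1268 + 1676 = 2944.
Equity: weight = 1268/2944 = 0.4307; cost = 20.116%.
Debt: weight = 1676/2944 = 0.5693; after-tax cost = 7.29% × (1 − 30%) = 5.1030%.
WACC = 0.4307 × 20.1160% + 0.5693 × 5.1030% = 11.5692%.

11.57%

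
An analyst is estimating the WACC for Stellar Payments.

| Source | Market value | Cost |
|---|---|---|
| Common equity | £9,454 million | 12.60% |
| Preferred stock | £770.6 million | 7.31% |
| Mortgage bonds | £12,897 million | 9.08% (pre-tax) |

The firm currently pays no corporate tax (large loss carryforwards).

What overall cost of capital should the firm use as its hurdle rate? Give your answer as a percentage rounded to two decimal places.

Total capital V = 9454 + 770.6 + 12897 = 23121.6.
Equity: weight = 9454/23121.6 = 0.4089; cost = 12.6%.
Preferred: weight = 770.6/23121.6 = 0.0333; cost = 7.31%.
Mortgage bonds: weight = 12897/23121.6 = 0.5578; after-tax cost = 9.08% × (1 − 0%) = 9.0800%.
WACC = 0.4089 × 12.6000% + 0.0333 × 7.3100% + 0.5578 × 9.0800% = 10.4603%.

10.46%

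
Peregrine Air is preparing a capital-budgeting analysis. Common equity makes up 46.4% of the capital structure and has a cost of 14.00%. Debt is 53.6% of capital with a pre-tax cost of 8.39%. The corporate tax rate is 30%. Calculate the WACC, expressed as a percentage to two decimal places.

After-tax cost of debt = 8.39% × (1 − 30%) = 5.8730%.
WACC = 0.464 × 14.0000% + 0.536 × 5.8730% = 9.6439%.

9.64%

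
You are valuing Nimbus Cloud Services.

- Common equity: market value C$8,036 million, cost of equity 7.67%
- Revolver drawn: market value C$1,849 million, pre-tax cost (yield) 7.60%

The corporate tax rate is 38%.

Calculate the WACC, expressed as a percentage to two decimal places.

Total capital V = 8036 + 1849 = 9885.
Equity: weight = 8036/9885 = 0.8129; cost = 7.67%.
Revolver drawn: weight = 1849/9885 = 0.1871; after-tax cost = 7.6% × (1 − 38%) = 4.7120%.
WACC = 0.8129 × 7.6700% + 0.1871 × 4.7120% = 7.1167%.

7.12%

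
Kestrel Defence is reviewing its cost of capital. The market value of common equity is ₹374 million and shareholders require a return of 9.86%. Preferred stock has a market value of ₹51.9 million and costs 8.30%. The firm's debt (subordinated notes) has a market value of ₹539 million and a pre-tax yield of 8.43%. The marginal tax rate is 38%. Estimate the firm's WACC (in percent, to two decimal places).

Total capital V = 374 + 51.9 + 539 = 964.9.
Equity: weight = 374/964.9 = 0.3876; cost = 9.86%.
Preferred: weight = 51.9/964.9 = 0.0538; cost = 8.3%.
Subordinated notes: weight = 539/964.9 = 0.5586; after-tax cost = 8.43% × (1 − 38%) = 5.2266%.
WACC = 0.3876 × 9.8600% + 0.0538 × 8.3000% + 0.5586 × 5.2266% = 7.1878%.

7.19%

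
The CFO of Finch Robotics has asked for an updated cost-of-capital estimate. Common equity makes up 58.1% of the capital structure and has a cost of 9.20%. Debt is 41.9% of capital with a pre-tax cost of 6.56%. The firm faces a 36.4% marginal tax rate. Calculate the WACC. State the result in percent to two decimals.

After-tax cost of debt = 6.56% × (1 − 36.4%) = 4.1722%.
WACC = 0.581 × 9.2000% + 0.419 × 4.1722% = 7.0933%.

7.09%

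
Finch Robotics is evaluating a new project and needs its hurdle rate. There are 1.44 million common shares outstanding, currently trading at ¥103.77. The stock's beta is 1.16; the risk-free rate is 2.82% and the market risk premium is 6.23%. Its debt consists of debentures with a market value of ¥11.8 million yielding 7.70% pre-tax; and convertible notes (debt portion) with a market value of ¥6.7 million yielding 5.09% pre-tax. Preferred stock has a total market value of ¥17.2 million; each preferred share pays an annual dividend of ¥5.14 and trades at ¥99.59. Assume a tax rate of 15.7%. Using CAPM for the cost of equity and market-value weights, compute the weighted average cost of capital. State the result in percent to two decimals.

Cost of equity via CAPM: Re = 2.82% + 1.16 × 6.23% = 10.0468%.
Cost of preferred: Rp = 5.14 / 99.59 = 5.1612%.
Market value of equity E = 103.77 × 1.44m = 149.4288m.
Total capital V = 149.4288 + 17.2 + 11.8 + 6.7 = 185.1288.
Equity: weight = 149.4288/185.1288 = 0.8072; cost = 10.0468%.
Preferred: weight = 17.2/185.1288 = 0.0929; cost = 5.1612%.
Debentures: weight = 11.8/185.1288 = 0.0637; after-tax cost = 7.7% × (1 − 15.7%) = 6.4911%.
Convertible notes (debt portion): weight = 6.7/185.1288 = 0.0362; after-tax cost = 5.09% × (1 − 15.7%) = 4.2909%.
WACC = 0.8072 × 10.0468% + 0.0929 × 5.1612% + 0.0637 × 6.4911% + 0.0362 × 4.2909% = 9.1579%.

9.16%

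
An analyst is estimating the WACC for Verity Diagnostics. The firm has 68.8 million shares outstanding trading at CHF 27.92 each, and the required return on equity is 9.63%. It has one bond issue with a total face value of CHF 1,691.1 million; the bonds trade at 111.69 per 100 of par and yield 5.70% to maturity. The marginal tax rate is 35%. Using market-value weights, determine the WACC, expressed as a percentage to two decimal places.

Market value of equity E = 27.92 × 68.8m = 1920.896m. Market value of debt D = 1691.1m × 111.69/100 = 1888.78959m.
Total capital V = 1920.896 + 1888.78959 = 3809.68559.
Equity: weight = 1920.896/3809.68559 = 0.5042; cost = 9.63%.
Bonds outstanding: weight = 1888.78959/3809.68559 = 0.4958; after-tax cost = 5.7% × (1 − 35%) = 3.7050%.
WACC = 0.5042 × 9.6300% + 0.4958 × 3.7050% = 6.6925%.

6.69%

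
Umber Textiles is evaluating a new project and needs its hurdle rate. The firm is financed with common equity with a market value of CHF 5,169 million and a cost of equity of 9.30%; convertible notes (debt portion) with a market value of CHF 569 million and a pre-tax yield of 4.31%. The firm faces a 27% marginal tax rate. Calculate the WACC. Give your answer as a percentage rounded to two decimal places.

Total capital V = 5169 + 569 = 5738.
Equity: weight = 5169/5738 = 0.9008; cost = 9.3%.
Convertible notes (debt portion): weight = 569/5738 = 0.0992; after-tax cost = 4.31% × (1 − 27%) = 3.1463%.
WACC = 0.9008 × 9.3000% + 0.0992 × 3.1463% = 8.6898%.

8.69%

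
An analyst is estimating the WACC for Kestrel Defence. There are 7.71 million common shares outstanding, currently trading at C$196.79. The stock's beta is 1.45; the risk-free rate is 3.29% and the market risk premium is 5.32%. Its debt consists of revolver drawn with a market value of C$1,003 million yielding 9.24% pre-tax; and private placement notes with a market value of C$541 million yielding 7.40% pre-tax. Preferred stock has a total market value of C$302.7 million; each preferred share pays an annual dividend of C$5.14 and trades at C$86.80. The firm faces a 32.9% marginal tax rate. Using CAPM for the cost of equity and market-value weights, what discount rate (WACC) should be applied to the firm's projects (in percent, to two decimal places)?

Cost of equity via CAPM: Re = 3.29% + 1.45 × 5.32% = 11.0040%.
Cost of preferred: Rp = 5.14 / 86.8 = 5.9217%.
Market value of equity E = 196.79 × 7.71m = 1517.2509m.
Total capital V = 1517.2509 + 302.7 + 1003 + 541 = 3363.9509.
Equity: weight = 1517.2509/3363.9509 = 0.4510; cost = 11.004%.
Preferred: weight = 302.7/3363.9509 = 0.0900; cost = 5.9217%.
Revolver drawn: weight = 1003/3363.9509 = 0.2982; after-tax cost = 9.24% × (1 − 32.9%) = 6.2000%.
Private placement notes: weight = 541/3363.9509 = 0.1608; after-tax cost = 7.4% × (1 − 32.9%) = 4.9654%.
WACC = 0.4510 × 11.0040% + 0.0900 × 5.9217% + 0.2982 × 6.2000% + 0.1608 × 4.9654% = 8.1432%.

8.14%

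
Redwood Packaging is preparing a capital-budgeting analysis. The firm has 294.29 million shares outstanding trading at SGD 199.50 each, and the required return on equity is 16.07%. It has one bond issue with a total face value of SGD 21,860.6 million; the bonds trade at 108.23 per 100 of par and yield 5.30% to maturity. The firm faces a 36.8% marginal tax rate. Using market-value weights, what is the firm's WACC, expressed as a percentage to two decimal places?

Market value of equity E = 199.5 × 294.29m = 58710.855m. Market value of debt D = 21860.6m × 108.23/100 = 23659.72738m.
Total capital V = 58710.855 + 23659.72738 = 82370.58238.
Equity: weight = 58710.855/82370.58238 = 0.7128; cost = 16.07%.
Bonds outstanding: weight = 23659.72738/82370.58238 = 0.2872; after-tax cost = 5.3% × (1 − 36.8%) = 3.3496%.
WACC = 0.7128 × 16.0700% + 0.2872 × 3.3496% = 12.4163%.

12.42%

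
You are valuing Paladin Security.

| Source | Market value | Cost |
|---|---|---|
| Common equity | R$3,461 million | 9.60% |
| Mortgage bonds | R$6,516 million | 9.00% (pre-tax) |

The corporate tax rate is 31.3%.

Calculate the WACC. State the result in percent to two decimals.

7.37%

Total capital V = 3461 + 6516 = 9977.
Equity: weight = 3461/9977 = 0.3469; cost = 9.6%.
Mortgage bonds: weight = 6516/9977 = 0.6531; after-tax cost = 9% × (1 − 31.3%) = 6.1830%.
WACC = 0.3469 × 9.6000% + 0.6531 × 6.1830% = 7.3684%.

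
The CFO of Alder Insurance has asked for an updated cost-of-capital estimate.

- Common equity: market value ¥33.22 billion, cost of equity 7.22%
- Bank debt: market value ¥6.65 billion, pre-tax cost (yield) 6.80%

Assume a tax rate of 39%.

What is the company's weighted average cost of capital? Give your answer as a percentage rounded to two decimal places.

Total capital V = 33.22 + 6.65 = 39.87.
Equity: weight = 33.22/39.87 = 0.8332; cost = 7.22%.
Bank debt: weight = 6.65/39.87 = 0.1668; after-tax cost = 6.8% × (1 − 39%) = 4.1480%.
WACC = 0.8332 × 7.2200% + 0.1668 × 4.1480% = 6.7076%.

6.71%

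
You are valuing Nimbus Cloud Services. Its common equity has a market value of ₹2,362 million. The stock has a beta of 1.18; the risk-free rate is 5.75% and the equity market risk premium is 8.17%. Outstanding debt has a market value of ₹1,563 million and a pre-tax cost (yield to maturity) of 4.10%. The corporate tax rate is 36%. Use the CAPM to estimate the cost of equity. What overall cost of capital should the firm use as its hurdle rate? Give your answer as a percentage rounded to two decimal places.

Cost of equity via CAPM: Re = 5.75% + 1.18 × 8.17% = 15.3906%.
Total capital V = 2362 + 1563 = 3925.
Equity: weight = 2362/3925 = 0.6018; cost = 15.3906%.
Debt: weight = 1563/3925 = 0.3982; after-tax cost = 4.1% × (1 − 36%) = 2.6240%.
WACC = 0.6018 × 15.3906% + 0.3982 × 2.6240% = 10.3067%.

10.31%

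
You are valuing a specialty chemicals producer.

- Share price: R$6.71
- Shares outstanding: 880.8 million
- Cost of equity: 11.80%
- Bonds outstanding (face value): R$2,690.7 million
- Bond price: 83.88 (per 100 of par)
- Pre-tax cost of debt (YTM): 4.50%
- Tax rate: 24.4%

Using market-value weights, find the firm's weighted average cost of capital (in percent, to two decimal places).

Market value of equity E = 6.71 × 880.8m = 5910.168m. Market value of debt D = 2690.7m × 83.88/100 = 2256.95916m.
Total capital V = 5910.168 + 2256.95916 = 8167.12716.
Equity: weight = 5910.168/8167.12716 = 0.7237; cost = 11.8%.
Bonds outstanding: weight = 2256.95916/8167.12716 = 0.2763; after-tax cost = 4.5% × (1 − 24.4%) = 3.4020%.
WACC = 0.7237 × 11.8000% + 0.2763 × 3.4020% = 9.4792%.

9.48%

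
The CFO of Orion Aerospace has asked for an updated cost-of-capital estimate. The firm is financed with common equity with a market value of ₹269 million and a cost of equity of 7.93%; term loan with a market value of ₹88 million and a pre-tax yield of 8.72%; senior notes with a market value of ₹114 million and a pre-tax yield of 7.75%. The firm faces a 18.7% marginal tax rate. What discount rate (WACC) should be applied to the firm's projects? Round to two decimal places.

Total capital V = 269 + 88 + 114 = 471.
Equity: weight = 269/471 = 0.5711; cost = 7.93%.
Term loan: weight = 88/471 = 0.1868; after-tax cost = 8.72% × (1 − 18.7%) = 7.0894%.
Senior notes: weight = 114/471 = 0.2420; after-tax cost = 7.75% × (1 − 18.7%) = 6.3007%.
WACC = 0.5711 × 7.9300% + 0.1868 × 7.0894% + 0.2420 × 6.3007% = 7.3786%.

7.38%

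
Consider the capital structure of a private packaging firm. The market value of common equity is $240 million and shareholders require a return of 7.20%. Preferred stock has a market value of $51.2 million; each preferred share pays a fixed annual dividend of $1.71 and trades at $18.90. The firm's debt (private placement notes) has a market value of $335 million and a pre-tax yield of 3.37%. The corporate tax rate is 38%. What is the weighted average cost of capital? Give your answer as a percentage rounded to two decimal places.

4.62%

Cost of preferred: Rp = 1.71 / 18.9 = 9.0476%.
Total capital V = 240 + 51.2 + 335 = 626.2.
Equity: weight = 240/626.2 = 0.3833; cost = 7.2%.
Preferred: weight = 51.2/626.2 = 0.0818; cost = 9.0476%.
Private placement notes: weight = 335/626.2 = 0.5350; after-tax cost = 3.37% × (1 − 38%) = 2.0894%.
WACC = 0.3833 × 7.2000% + 0.0818 × 9.0476% + 0.5350 × 2.0894% = 4.6170%.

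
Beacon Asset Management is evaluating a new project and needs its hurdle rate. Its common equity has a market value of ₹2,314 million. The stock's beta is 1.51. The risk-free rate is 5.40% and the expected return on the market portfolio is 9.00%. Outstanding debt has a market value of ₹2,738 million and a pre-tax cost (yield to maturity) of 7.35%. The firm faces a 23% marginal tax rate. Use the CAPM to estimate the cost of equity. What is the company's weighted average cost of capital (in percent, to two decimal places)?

Market risk premium = 9.0% − 5.4% = 3.6%.
Cost of equity via CAPM: Re = 5.4% + 1.51 × 3.6% = 10.8360%.
Total capital V = 2314 + 2738 = 5052.
Equity: weight = 2314/5052 = 0.4580; cost = 10.836%.
Debt: weight = 2738/5052 = 0.5420; after-tax cost = 7.35% × (1 − 23%) = 5.6595%.
WACC = 0.4580 × 10.8360% + 0.5420 × 5.6595% = 8.0305%.

8.03%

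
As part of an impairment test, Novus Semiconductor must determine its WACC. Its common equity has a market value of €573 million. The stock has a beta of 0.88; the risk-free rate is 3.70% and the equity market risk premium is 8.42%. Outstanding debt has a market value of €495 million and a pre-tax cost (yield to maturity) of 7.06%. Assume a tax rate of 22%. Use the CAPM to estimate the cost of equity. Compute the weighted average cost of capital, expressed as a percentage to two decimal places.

8.51%

Cost of equity via CAPM: Re = 3.7% + 0.88 × 8.42% = 11.1096%.
Total capital V = 573 + 495 = 1068.
Equity: weight = 573/1068 = 0.5365; cost = 11.1096%.
Debt: weight = 495/1068 = 0.4635; after-tax cost = 7.06% × (1 − 22%) = 5.5068%.
WACC = 0.5365 × 11.1096% + 0.4635 × 5.5068% = 8.5128%.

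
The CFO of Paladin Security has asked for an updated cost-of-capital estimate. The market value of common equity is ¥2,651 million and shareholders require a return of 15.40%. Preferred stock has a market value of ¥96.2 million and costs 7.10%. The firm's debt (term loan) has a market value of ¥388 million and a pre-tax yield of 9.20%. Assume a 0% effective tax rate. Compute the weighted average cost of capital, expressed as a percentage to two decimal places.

Total capital V = 2651 + 96.2 + 388 = 3135.2.
Equity: weight = 2651/3135.2 = 0.8456; cost = 15.4%.
Preferred: weight = 96.2/3135.2 = 0.0307; cost = 7.1%.
Term loan: weight = 388/3135.2 = 0.1238; after-tax cost = 9.2% × (1 − 0%) = 9.2000%.
WACC = 0.8456 × 15.4000% + 0.0307 × 7.1000% + 0.1238 × 9.2000% = 14.3780%.

14.38%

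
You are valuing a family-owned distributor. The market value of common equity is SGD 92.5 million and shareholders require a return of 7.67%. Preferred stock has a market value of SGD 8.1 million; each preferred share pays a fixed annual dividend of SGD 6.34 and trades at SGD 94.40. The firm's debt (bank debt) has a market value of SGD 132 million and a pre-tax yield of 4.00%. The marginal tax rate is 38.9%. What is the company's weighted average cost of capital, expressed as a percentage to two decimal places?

Cost of preferred: Rp = 6.34 / 94.4 = 6.7161%.
Total capital V = 92.5 + 8.1 + 132 = 232.6.
Equity: weight = 92.5/232.6 = 0.3977; cost = 7.67%.
Preferred: weight = 8.1/232.6 = 0.0348; cost = 6.7161%.
Bank debt: weight = 132/232.6 = 0.5675; after-tax cost = 4% × (1 − 38.9%) = 2.4440%.
WACC = 0.3977 × 7.6700% + 0.0348 × 6.7161% + 0.5675 × 2.4440% = 4.6710%.

4.67%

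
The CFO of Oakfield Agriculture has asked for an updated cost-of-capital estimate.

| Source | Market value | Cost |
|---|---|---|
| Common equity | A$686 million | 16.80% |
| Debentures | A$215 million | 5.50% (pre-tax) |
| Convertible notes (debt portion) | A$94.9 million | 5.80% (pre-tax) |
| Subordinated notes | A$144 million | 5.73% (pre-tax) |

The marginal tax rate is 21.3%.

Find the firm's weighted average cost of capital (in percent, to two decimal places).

Total capital V = 686 + 215 + 94.9 + 144 = 1139.9.
Equity: weight = 686/1139.9 = 0.6018; cost = 16.8%.
Debentures: weight = 215/1139.9 = 0.1886; after-tax cost = 5.5% × (1 − 21.3%) = 4.3285%.
Convertible notes (debt portion): weight = 94.9/1139.9 = 0.0833; after-tax cost = 5.8% × (1 − 21.3%) = 4.5646%.
Subordinated notes: weight = 144/1139.9 = 0.1263; after-tax cost = 5.73% × (1 − 21.3%) = 4.5095%.
WACC = 0.6018 × 16.8000% + 0.1886 × 4.3285% + 0.0833 × 4.5646% + 0.1263 × 4.5095% = 11.8765%.

11.88%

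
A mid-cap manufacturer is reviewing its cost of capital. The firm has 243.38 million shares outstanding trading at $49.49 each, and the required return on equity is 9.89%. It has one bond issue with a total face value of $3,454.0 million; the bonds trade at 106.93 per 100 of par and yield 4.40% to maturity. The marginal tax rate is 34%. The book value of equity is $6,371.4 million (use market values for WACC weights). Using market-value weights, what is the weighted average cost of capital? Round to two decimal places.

8.25%

Market value of equity E = 49.49 × 243.38m = 12044.8762m. Market value of debt D = 3454m × 106.93/100 = 3693.3622m.
Total capital V = 12044.8762 + 3693.3622 = 15738.2384.
Equity: weight = 12044.8762/15738.2384 = 0.7653; cost = 9.89%.
Bonds outstanding: weight = 3693.3622/15738.2384 = 0.2347; after-tax cost = 4.4% × (1 − 34%) = 2.9040%.
WACC = 0.7653 × 9.8900% + 0.2347 × 2.9040% = 8.2506%.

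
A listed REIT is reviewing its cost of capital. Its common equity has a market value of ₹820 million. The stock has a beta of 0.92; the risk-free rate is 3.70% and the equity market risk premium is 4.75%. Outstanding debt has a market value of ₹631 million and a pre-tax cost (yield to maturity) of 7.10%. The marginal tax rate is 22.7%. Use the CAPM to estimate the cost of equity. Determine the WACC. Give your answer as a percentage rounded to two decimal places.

Cost of equity via CAPM: Re = 3.7% + 0.92 × 4.75% = 8.0700%.
Total capital V = 820 + 631 = 1451.
Equity: weight = 820/1451 = 0.5651; cost = 8.07%.
Debt: weight = 631/1451 = 0.4349; after-tax cost = 7.1% × (1 − 22.7%) = 5.4883%.
WACC = 0.5651 × 8.0700% + 0.4349 × 5.4883% = 6.9473%.

6.95%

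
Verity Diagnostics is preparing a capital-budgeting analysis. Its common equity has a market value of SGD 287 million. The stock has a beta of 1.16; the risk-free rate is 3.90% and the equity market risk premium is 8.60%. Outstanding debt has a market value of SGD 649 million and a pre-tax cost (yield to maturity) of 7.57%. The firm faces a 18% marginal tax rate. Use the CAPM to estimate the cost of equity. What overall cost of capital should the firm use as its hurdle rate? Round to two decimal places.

Cost of equity via CAPM: Re = 3.9% + 1.16 × 8.6% = 13.8760%.
Total capital V = 287 + 649 = 936.
Equity: weight = 287/936 = 0.3066; cost = 13.876%.
Debt: weight = 649/936 = 0.6934; after-tax cost = 7.57% × (1 − 18%) = 6.2074%.
WACC = 0.3066 × 13.8760% + 0.6934 × 6.2074% = 8.5588%.

8.56%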